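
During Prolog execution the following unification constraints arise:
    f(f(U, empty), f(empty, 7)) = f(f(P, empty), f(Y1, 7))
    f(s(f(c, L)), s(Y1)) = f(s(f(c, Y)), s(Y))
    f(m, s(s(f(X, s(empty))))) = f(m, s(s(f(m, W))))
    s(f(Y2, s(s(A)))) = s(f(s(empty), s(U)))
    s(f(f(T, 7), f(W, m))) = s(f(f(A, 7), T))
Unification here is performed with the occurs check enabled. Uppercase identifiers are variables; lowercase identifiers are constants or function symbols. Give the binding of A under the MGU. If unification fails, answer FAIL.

Decompose f/2: f(U, empty) = f(P, empty),  f(empty, 7) = f(Y1, 7).
Decompose f/2: U = P,  empty = empty.
Bind U := P; substituting into the one remaining equation that mentions U gives: s(f(Y2, s(s(A)))) = s(f(s(empty), s(P))).
Delete trivial equation empty = empty.
Decompose f/2: empty = Y1,  7 = 7.
Bind Y1 := empty; substituting into the one remaining equation that mentions Y1 gives: f(s(f(c, L)), s(empty)) = f(s(f(c, Y)), s(Y)).
Delete trivial equation 7 = 7.
Decompose f/2: s(f(c, L)) = s(f(c, Y)),  s(empty) = s(Y).
Decompose s/1: f(c, L) = f(c, Y).
Decompose f/2: c = c,  L = Y.
Delete trivial equation c = c.
Bind L := Y; no other remaining equation mentions L.
Decompose s/1: empty = Y.
Bind Y := empty; no other remaining equation mentions Y. Substituting into the earlier binding gives L := empty.
Decompose f/2: m = m,  s(s(f(X, s(empty)))) = s(s(f(m, W))).
Delete trivial equation m = m.
Decompose s/1: s(f(X, s(empty))) = s(f(m, W)).
Decompose s/1: f(X, s(empty)) = f(m, W).
Decompose f/2: X = m,  s(empty) = W.
Bind X := m; no other remaining equation mentions X.
Bind W := s(empty); substituting into the one remaining equation that mentions W gives: s(f(f(T, 7), f(s(empty), m))) = s(f(f(A, 7), T)).
Decompose s/1: f(Y2, s(s(A))) = f(s(empty), s(P)).
Decompose f/2: Y2 = s(empty),  s(s(A)) = s(P).
Bind Y2 := s(empty); no other remaining equation mentions Y2.
Decompose s/1: s(A) = P.
Bind P := s(A); no other remaining equation mentions P. Substituting into the earlier binding gives U := s(A).
Decompose s/1: f(f(T, 7), f(s(empty), m)) = f(f(A, 7), T).
Decompose f/2: f(T, 7) = f(A, 7),  f(s(empty), m) = T.
Decompose f/2: T = A,  7 = 7.
Bind T := A; substituting into the one remaining equation that mentions T gives: f(s(empty), m) = A.
Delete trivial equation 7 = 7.
Bind A := f(s(empty), m). Substituting into the earlier bindings gives U := s(f(s(empty), m)), P := s(f(s(empty), m)), T := f(s(empty), m).
MGU = { U -> s(f(s(empty), m)), Y1 -> empty, L -> empty, Y -> empty, X -> m, W -> s(empty), Y2 -> s(empty), P -> s(f(s(empty), m)), T -> f(s(empty), m), A -> f(s(empty), m) }, so A -> f(s(empty), m).

f(s(empty), m)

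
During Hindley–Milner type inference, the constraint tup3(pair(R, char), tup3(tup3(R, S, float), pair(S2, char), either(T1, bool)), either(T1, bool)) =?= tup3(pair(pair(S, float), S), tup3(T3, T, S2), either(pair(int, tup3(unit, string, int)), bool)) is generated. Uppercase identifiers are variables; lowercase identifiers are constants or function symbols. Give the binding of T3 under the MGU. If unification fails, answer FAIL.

tup3(pair(char, float), char, float)

Decompose tup3/3: pair(R, char) =?= pair(pair(S, float), S),  tup3(tup3(R, S, float), pair(S2, char), either(T1, bool)) =?= tup3(T3, T, S2),  either(T1, bool) =?= either(pair(int, tup3(unit, string, int)), bool).
Decompose pair/2: R =?= pair(S, float),  char =?= S.
Bind R := pair(S, float); substituting into the one remaining equation that mentions R gives: tup3(tup3(pair(S, float), S, float), pair(S2, char), either(T1, bool)) =?= tup3(T3, T, S2).
Bind S := char; substituting into the one remaining equation that mentions S gives: tup3(tup3(pair(char, float), char, float), pair(S2, char), either(T1, bool)) =?= tup3(T3, T, S2). Substituting into the earlier binding gives R := pair(char, float).
Decompose tup3/3: tup3(pair(char, float), char, float) =?= T3,  pair(S2, char) =?= T,  either(T1, bool) =?= S2.
Bind T3 := tup3(pair(char, float), char, float); no other remaining equation mentions T3.
Bind T := pair(S2, char); no other remaining equation mentions T.
Bind S2 := either(T1, bool); no other remaining equation mentions S2. Substituting into the earlier binding gives T := pair(either(T1, bool), char).
Decompose either/2: T1 =?= pair(int, tup3(unit, string, int)),  bool =?= bool.
Bind T1 := pair(int, tup3(unit, string, int)); no other remaining equation mentions T1. Substituting into the earlier bindings gives T := pair(either(pair(int, tup3(unit, string, int)), bool), char), S2 := either(pair(int, tup3(unit, string, int)), bool).
Delete trivial equation bool =?= bool.
MGU = { R := pair(char, float), S := char, T3 := tup3(pair(char, float), char, float), T := pair(either(pair(int, tup3(unit, string, int)), bool), char), S2 := either(pair(int, tup3(unit, string, int)), bool), T1 := pair(int, tup3(unit, string, int)) }, so T3 := tup3(pair(char, float), char, float).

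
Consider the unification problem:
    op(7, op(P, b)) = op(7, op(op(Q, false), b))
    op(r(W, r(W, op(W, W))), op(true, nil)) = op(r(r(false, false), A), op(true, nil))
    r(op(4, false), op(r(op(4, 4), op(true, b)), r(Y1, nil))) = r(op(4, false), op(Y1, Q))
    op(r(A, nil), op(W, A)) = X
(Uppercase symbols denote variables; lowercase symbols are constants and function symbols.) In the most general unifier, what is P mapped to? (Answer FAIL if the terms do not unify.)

op(r(r(op(4, 4), op(true, b)), nil), false)

Decompose op/2: 7 = 7,  op(P, b) = op(op(Q, false), b).
Delete trivial equation 7 = 7.
Decompose op/2: P = op(Q, false),  b = b.
Bind P := op(Q, false); no other remaining equation mentions P.
Delete trivial equation b = b.
Decompose op/2: r(W, r(W, op(W, W))) = r(r(false, false), A),  op(true, nil) = op(true, nil).
Decompose r/2: W = r(false, false),  r(W, op(W, W)) = A.
Bind W := r(false, false); substituting into the 2 remaining equations that mention W gives: r(r(false, false), op(r(false, false), r(false, false))) = A,  op(r(A, nil), op(r(false, false), A)) = X.
Bind A := r(r(false, false), op(r(false, false), r(false, false))); substituting into the one remaining equation that mentions A gives: op(r(r(r(false, false), op(r(false, false), r(false, false))), nil), op(r(false, false), r(r(false, false), op(r(false, false), r(false, false))))) = X.
Delete trivial equation op(true, nil) = op(true, nil).
Decompose r/2: op(4, false) = op(4, false),  op(r(op(4, 4), op(true, b)), r(Y1, nil)) = op(Y1, Q).
Delete trivial equation op(4, false) = op(4, false).
Decompose op/2: r(op(4, 4), op(true, b)) = Y1,  r(Y1, nil) = Q.
Bind Y1 := r(op(4, 4), op(true, b)); substituting into the one remaining equation that mentions Y1 gives: r(r(op(4, 4), op(true, b)), nil) = Q.
Bind Q := r(r(op(4, 4), op(true, b)), nil); no other remaining equation mentions Q. Substituting into the earlier binding gives P := op(r(r(op(4, 4), op(true, b)), nil), false).
Bind X := op(r(r(r(false, false), op(r(false, false), r(false, false))), nil), op(r(false, false), r(r(false, false), op(r(false, false), r(false, false))))).
MGU = { P ↦ op(r(r(op(4, 4), op(true, b)), nil), false), W ↦ r(false, false), A ↦ r(r(false, false), op(r(false, false), r(false, false))), Y1 ↦ r(op(4, 4), op(true, b)), Q ↦ r(r(op(4, 4), op(true, b)), nil), X ↦ op(r(r(r(false, false), op(r(false, false), r(false, false))), nil), op(r(false, false), r(r(false, false), op(r(false, false), r(false, false))))) }, so P ↦ op(r(r(op(4, 4), op(true, b)), nil), false).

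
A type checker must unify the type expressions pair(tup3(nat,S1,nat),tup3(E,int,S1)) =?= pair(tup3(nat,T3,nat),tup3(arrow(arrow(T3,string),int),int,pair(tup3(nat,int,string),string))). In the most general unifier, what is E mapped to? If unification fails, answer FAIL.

Decompose pair/2: tup3(nat,S1,nat) =?= tup3(nat,T3,nat),  tup3(E,int,S1) =?= tup3(arrow(arrow(T3,string),int),int,pair(tup3(nat,int,string),string)).
Decompose tup3/3: nat =?= nat,  S1 =?= T3,  nat =?= nat.
Delete trivial equation nat =?= nat.
Bind S1 := T3; substituting into the one remaining equation that mentions S1 gives: tup3(E,int,T3) =?= tup3(arrow(arrow(T3,string),int),int,pair(tup3(nat,int,string),string)).
Delete trivial equation nat =?= nat.
Decompose tup3/3: E =?= arrow(arrow(T3,string),int),  int =?= int,  T3 =?= pair(tup3(nat,int,string),string).
Bind E := arrow(arrow(T3,string),int); no other remaining equation mentions E.
Delete trivial equation int =?= int.
Bind T3 := pair(tup3(nat,int,string),string). Substituting into the earlier bindings gives S1 := pair(tup3(nat,int,string),string), E := arrow(arrow(pair(tup3(nat,int,string),string),string),int).
MGU = { S1 -> pair(tup3(nat,int,string),string), E -> arrow(arrow(pair(tup3(nat,int,string),string),string),int), T3 -> pair(tup3(nat,int,string),string) }, so E -> arrow(arrow(pair(tup3(nat,int,string),string),string),int).

arrow(arrow(pair(tup3(nat,int,string),string),string),int)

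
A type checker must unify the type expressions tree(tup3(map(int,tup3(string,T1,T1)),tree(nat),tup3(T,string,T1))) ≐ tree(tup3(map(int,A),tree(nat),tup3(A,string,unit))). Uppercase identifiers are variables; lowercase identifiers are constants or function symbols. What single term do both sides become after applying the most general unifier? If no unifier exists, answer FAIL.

tree(tup3(map(int,tup3(string,unit,unit)),tree(nat),tup3(tup3(string,unit,unit),string,unit)))

Decompose tree/1: tup3(map(int,tup3(string,T1,T1)),tree(nat),tup3(T,string,T1)) ≐ tup3(map(int,A),tree(nat),tup3(A,string,unit)).
Decompose tup3/3: map(int,tup3(string,T1,T1)) ≐ map(int,A),  tree(nat) ≐ tree(nat),  tup3(T,string,T1) ≐ tup3(A,string,unit).
Decompose map/2: int ≐ int,  tup3(string,T1,T1) ≐ A.
Delete trivial equation int ≐ int.
Bind A := tup3(string,T1,T1); substituting into the one remaining equation that mentions A gives: tup3(T,string,T1) ≐ tup3(tup3(string,T1,T1),string,unit).
Delete trivial equation tree(nat) ≐ tree(nat).
Decompose tup3/3: T ≐ tup3(string,T1,T1),  string ≐ string,  T1 ≐ unit.
Bind T := tup3(string,T1,T1); no other remaining equation mentions T.
Delete trivial equation string ≐ string.
Bind T1 := unit. Substituting into the earlier bindings gives A := tup3(string,unit,unit), T := tup3(string,unit,unit).
Applying the MGU to either side gives tree(tup3(map(int,tup3(string,unit,unit)),tree(nat),tup3(tup3(string,unit,unit),string,unit))).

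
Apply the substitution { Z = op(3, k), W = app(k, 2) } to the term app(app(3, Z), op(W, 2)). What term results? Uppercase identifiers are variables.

Replace each occurrence of Z with op(3, k).
Replace each occurrence of W with app(k, 2).
Result: app(app(3, op(3, k)), op(app(k, 2), 2)).

app(app(3, op(3, k)), op(app(k, 2), 2))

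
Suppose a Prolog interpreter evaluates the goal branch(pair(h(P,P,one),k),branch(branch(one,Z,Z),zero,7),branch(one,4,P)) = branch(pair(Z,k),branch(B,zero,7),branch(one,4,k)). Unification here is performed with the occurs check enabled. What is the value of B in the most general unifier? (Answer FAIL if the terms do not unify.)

Decompose branch/3: pair(h(P,P,one),k) = pair(Z,k),  branch(branch(one,Z,Z),zero,7) = branch(B,zero,7),  branch(one,4,P) = branch(one,4,k).
Decompose pair/2: h(P,P,one) = Z,  k = k.
Bind Z := h(P,P,one); substituting into the one remaining equation that mentions Z gives: branch(branch(one,h(P,P,one),h(P,P,one)),zero,7) = branch(B,zero,7).
Delete trivial equation k = k.
Decompose branch/3: branch(one,h(P,P,one),h(P,P,one)) = B,  zero = zero,  7 = 7.
Bind B := branch(one,h(P,P,one),h(P,P,one)); no other remaining equation mentions B.
Delete trivial equation zero = zero.
Delete trivial equation 7 = 7.
Decompose branch/3: one = one,  4 = 4,  P = k.
Delete trivial equation one = one.
Delete trivial equation 4 = 4.
Bind P := k. Substituting into the earlier bindings gives Z := h(k,k,one), B := branch(one,h(k,k,one),h(k,k,one)).
MGU = { Z ↦ h(k,k,one), B ↦ branch(one,h(k,k,one),h(k,k,one)), P ↦ k }, so B ↦ branch(one,h(k,k,one),h(k,k,one)).

branch(one,h(k,k,one),h(k,k,one))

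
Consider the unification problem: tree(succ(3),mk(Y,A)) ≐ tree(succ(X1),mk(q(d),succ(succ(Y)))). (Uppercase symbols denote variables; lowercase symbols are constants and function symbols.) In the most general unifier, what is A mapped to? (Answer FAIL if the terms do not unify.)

succ(succ(q(d)))

Decompose tree/2: succ(3) ≐ succ(X1),  mk(Y,A) ≐ mk(q(d),succ(succ(Y))).
Decompose succ/1: 3 ≐ X1.
Bind X1 := 3; no other remaining equation mentions X1.
Decompose mk/2: Y ≐ q(d),  A ≐ succ(succ(Y)).
Bind Y := q(d); substituting into the remaining equation gives: A ≐ succ(succ(q(d))).
Bind A := succ(succ(q(d))).
MGU = { X1 -> 3, Y -> q(d), A -> succ(succ(q(d))) }, so A -> succ(succ(q(d))).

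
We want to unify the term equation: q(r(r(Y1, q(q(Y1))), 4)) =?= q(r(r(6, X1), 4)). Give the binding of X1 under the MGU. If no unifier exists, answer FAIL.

q(q(6))

Decompose q/1: r(r(Y1, q(q(Y1))), 4) =?= r(r(6, X1), 4).
Decompose r/2: r(Y1, q(q(Y1))) =?= r(6, X1),  4 =?= 4.
Decompose r/2: Y1 =?= 6,  q(q(Y1)) =?= X1.
Bind Y1 := 6; substituting into the one remaining equation that mentions Y1 gives: q(q(6)) =?= X1.
Bind X1 := q(q(6)); no other remaining equation mentions X1.
Delete trivial equation 4 =?= 4.
MGU = { Y1 := 6, X1 := q(q(6)) }, so X1 := q(q(6)).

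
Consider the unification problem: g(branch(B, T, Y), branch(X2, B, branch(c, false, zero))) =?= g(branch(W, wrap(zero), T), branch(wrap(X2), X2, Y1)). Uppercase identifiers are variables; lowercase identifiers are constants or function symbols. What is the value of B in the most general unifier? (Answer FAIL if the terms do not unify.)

FAIL

Decompose g/2: branch(B, T, Y) =?= branch(W, wrap(zero), T),  branch(X2, B, branch(c, false, zero)) =?= branch(wrap(X2), X2, Y1).
Decompose branch/3: B =?= W,  T =?= wrap(zero),  Y =?= T.
Bind B := W; substituting into the one remaining equation that mentions B gives: branch(X2, W, branch(c, false, zero)) =?= branch(wrap(X2), X2, Y1).
Bind T := wrap(zero); substituting into the one remaining equation that mentions T gives: Y =?= wrap(zero).
Bind Y := wrap(zero); no other remaining equation mentions Y.
Decompose branch/3: X2 =?= wrap(X2),  W =?= X2,  branch(c, false, zero) =?= Y1.
Occurs check fails: X2 occurs in wrap(X2); the equation X2 =?= wrap(X2) has no finite solution.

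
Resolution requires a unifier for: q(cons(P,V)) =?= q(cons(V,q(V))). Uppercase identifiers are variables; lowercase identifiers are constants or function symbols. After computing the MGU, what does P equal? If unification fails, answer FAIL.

FAIL

Decompose q/1: cons(P,V) =?= cons(V,q(V)).
Decompose cons/2: P =?= V,  V =?= q(V).
Bind P := V; no other remaining equation mentions P.
Occurs check fails: V occurs in q(V); the equation V =?= q(V) has no finite solution.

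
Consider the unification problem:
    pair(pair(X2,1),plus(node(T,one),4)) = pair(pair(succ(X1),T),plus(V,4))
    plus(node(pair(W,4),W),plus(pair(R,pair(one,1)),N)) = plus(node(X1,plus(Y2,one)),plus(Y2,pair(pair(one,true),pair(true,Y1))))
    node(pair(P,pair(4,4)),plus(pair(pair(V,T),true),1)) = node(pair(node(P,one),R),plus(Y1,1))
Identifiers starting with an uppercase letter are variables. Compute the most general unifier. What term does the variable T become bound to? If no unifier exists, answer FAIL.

Decompose pair/2: pair(X2,1) = pair(succ(X1),T),  plus(node(T,one),4) = plus(V,4).
Decompose pair/2: X2 = succ(X1),  1 = T.
Bind X2 := succ(X1); no other remaining equation mentions X2.
Bind T := 1; substituting into the 2 remaining equations that mention T gives: plus(node(1,one),4) = plus(V,4),  node(pair(P,pair(4,4)),plus(pair(pair(V,1),true),1)) = node(pair(node(P,one),R),plus(Y1,1)).
Decompose plus/2: node(1,one) = V,  4 = 4.
Bind V := node(1,one); substituting into the one remaining equation that mentions V gives: node(pair(P,pair(4,4)),plus(pair(pair(node(1,one),1),true),1)) = node(pair(node(P,one),R),plus(Y1,1)).
Delete trivial equation 4 = 4.
Decompose plus/2: node(pair(W,4),W) = node(X1,plus(Y2,one)),  plus(pair(R,pair(one,1)),N) = plus(Y2,pair(pair(one,true),pair(true,Y1))).
Decompose node/2: pair(W,4) = X1,  W = plus(Y2,one).
Bind X1 := pair(W,4); no other remaining equation mentions X1. Substituting into the earlier binding gives X2 := succ(pair(W,4)).
Bind W := plus(Y2,one); no other remaining equation mentions W. Substituting into the earlier bindings gives X2 := succ(pair(plus(Y2,one),4)), X1 := pair(plus(Y2,one),4).
Decompose plus/2: pair(R,pair(one,1)) = Y2,  N = pair(pair(one,true),pair(true,Y1)).
Bind Y2 := pair(R,pair(one,1)); no other remaining equation mentions Y2. Substituting into the earlier bindings gives X2 := succ(pair(plus(pair(R,pair(one,1)),one),4)), X1 := pair(plus(pair(R,pair(one,1)),one),4), W := plus(pair(R,pair(one,1)),one).
Bind N := pair(pair(one,true),pair(true,Y1)); no other remaining equation mentions N.
Decompose node/2: pair(P,pair(4,4)) = pair(node(P,one),R),  plus(pair(pair(node(1,one),1),true),1) = plus(Y1,1).
Decompose pair/2: P = node(P,one),  pair(4,4) = R.
Occurs check fails: P occurs in node(P,one); the equation P = node(P,one) has no finite solution.

FAIL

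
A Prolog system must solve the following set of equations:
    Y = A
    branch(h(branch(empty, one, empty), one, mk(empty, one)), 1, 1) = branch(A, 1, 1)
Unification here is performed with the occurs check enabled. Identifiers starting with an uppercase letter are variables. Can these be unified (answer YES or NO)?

Bind Y := A; no other remaining equation mentions Y.
Decompose branch/3: h(branch(empty, one, empty), one, mk(empty, one)) = A,  1 = 1,  1 = 1.
Bind A := h(branch(empty, one, empty), one, mk(empty, one)); no other remaining equation mentions A. Substituting into the earlier binding gives Y := h(branch(empty, one, empty), one, mk(empty, one)).
Delete trivial equation 1 = 1.
Delete trivial equation 1 = 1.
No equations remain and no clash or occurs-check failure arose, so a unifier exists.

YES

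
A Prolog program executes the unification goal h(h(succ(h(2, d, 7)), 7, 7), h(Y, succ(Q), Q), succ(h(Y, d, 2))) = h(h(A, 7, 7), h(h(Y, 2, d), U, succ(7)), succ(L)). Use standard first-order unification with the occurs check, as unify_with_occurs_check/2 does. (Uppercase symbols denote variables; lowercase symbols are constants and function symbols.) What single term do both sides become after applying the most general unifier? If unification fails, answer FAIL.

Decompose h/3: h(succ(h(2, d, 7)), 7, 7) = h(A, 7, 7),  h(Y, succ(Q), Q) = h(h(Y, 2, d), U, succ(7)),  succ(h(Y, d, 2)) = succ(L).
Decompose h/3: succ(h(2, d, 7)) = A,  7 = 7,  7 = 7.
Bind A := succ(h(2, d, 7)); no other remaining equation mentions A.
Delete trivial equation 7 = 7.
Delete trivial equation 7 = 7.
Decompose h/3: Y = h(Y, 2, d),  succ(Q) = U,  Q = succ(7).
Occurs check fails: Y occurs in h(Y, 2, d); the equation Y = h(Y, 2, d) has no finite solution.

FAIL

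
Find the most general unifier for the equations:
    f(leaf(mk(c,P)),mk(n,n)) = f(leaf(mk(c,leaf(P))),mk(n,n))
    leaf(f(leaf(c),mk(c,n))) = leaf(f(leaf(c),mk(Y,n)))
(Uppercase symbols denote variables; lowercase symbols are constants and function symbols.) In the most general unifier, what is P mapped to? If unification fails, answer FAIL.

FAIL

Decompose f/2: leaf(mk(c,P)) = leaf(mk(c,leaf(P))),  mk(n,n) = mk(n,n).
Decompose leaf/1: mk(c,P) = mk(c,leaf(P)).
Decompose mk/2: c = c,  P = leaf(P).
Delete trivial equation c = c.
Occurs check fails: P occurs in leaf(P); the equation P = leaf(P) has no finite solution.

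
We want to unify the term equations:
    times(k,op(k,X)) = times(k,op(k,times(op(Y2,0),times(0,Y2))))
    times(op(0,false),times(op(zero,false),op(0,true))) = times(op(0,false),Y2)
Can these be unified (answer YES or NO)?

Decompose times/2: k = k,  op(k,X) = op(k,times(op(Y2,0),times(0,Y2))).
Delete trivial equation k = k.
Decompose op/2: k = k,  X = times(op(Y2,0),times(0,Y2)).
Delete trivial equation k = k.
Bind X := times(op(Y2,0),times(0,Y2)); no other remaining equation mentions X.
Decompose times/2: op(0,false) = op(0,false),  times(op(zero,false),op(0,true)) = Y2.
Delete trivial equation op(0,false) = op(0,false).
Bind Y2 := times(op(zero,false),op(0,true)). Substituting into the earlier binding gives X := times(op(times(op(zero,false),op(0,true)),0),times(0,times(op(zero,false),op(0,true)))).
No equations remain and no clash or occurs-check failure arose, so a unifier exists.

YES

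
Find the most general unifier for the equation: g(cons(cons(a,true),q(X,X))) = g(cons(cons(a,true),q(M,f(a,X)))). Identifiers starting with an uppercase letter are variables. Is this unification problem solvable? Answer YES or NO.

Decompose g/1: cons(cons(a,true),q(X,X)) = cons(cons(a,true),q(M,f(a,X))).
Decompose cons/2: cons(a,true) = cons(a,true),  q(X,X) = q(M,f(a,X)).
Delete trivial equation cons(a,true) = cons(a,true).
Decompose q/2: X = M,  X = f(a,X).
Bind X := M; substituting into the remaining equation gives: M = f(a,M).
Occurs check fails: M occurs in f(a,M); the equation M = f(a,M) has no finite solution.

NO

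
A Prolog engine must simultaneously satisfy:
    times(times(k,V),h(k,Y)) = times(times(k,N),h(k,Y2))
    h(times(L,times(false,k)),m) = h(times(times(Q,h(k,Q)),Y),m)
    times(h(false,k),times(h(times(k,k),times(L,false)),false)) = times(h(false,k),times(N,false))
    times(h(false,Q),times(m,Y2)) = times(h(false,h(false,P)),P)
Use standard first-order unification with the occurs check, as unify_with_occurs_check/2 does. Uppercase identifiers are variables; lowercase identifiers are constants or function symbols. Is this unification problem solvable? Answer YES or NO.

YES

Decompose times/2: times(k,V) = times(k,N),  h(k,Y) = h(k,Y2).
Decompose times/2: k = k,  V = N.
Delete trivial equation k = k.
Bind V := N; no other remaining equation mentions V.
Decompose h/2: k = k,  Y = Y2.
Delete trivial equation k = k.
Bind Y := Y2; substituting into the one remaining equation that mentions Y gives: h(times(L,times(false,k)),m) = h(times(times(Q,h(k,Q)),Y2),m).
Decompose h/2: times(L,times(false,k)) = times(times(Q,h(k,Q)),Y2),  m = m.
Decompose times/2: L = times(Q,h(k,Q)),  times(false,k) = Y2.
Bind L := times(Q,h(k,Q)); substituting into the one remaining equation that mentions L gives: times(h(false,k),times(h(times(k,k),times(times(Q,h(k,Q)),false)),false)) = times(h(false,k),times(N,false)).
Bind Y2 := times(false,k); substituting into the one remaining equation that mentions Y2 gives: times(h(false,Q),times(m,times(false,k))) = times(h(false,h(false,P)),P). Substituting into the earlier binding gives Y := times(false,k).
Delete trivial equation m = m.
Decompose times/2: h(false,k) = h(false,k),  times(h(times(k,k),times(times(Q,h(k,Q)),false)),false) = times(N,false).
Delete trivial equation h(false,k) = h(false,k).
Decompose times/2: h(times(k,k),times(times(Q,h(k,Q)),false)) = N,  false = false.
Bind N := h(times(k,k),times(times(Q,h(k,Q)),false)); no other remaining equation mentions N. Substituting into the earlier binding gives V := h(times(k,k),times(times(Q,h(k,Q)),false)).
Delete trivial equation false = false.
Decompose times/2: h(false,Q) = h(false,h(false,P)),  times(m,times(false,k)) = P.
Decompose h/2: false = false,  Q = h(false,P).
Delete trivial equation false = false.
Bind Q := h(false,P); no other remaining equation mentions Q. Substituting into the earlier bindings gives V := h(times(k,k),times(times(h(false,P),h(k,h(false,P))),false)), L := times(h(false,P),h(k,h(false,P))), N := h(times(k,k),times(times(h(false,P),h(k,h(false,P))),false)).
Bind P := times(m,times(false,k)). Substituting into the earlier bindings gives V := h(times(k,k),times(times(h(false,times(m,times(false,k))),h(k,h(false,times(m,times(false,k))))),false)), L := times(h(false,times(m,times(false,k))),h(k,h(false,times(m,times(false,k))))), N := h(times(k,k),times(times(h(false,times(m,times(false,k))),h(k,h(false,times(m,times(false,k))))),false)), Q := h(false,times(m,times(false,k))).
No equations remain and no clash or occurs-check failure arose, so a unifier exists.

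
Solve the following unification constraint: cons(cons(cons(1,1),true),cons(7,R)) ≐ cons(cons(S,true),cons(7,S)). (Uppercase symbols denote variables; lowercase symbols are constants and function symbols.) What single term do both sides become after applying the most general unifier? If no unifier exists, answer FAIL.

cons(cons(cons(1,1),true),cons(7,cons(1,1)))

Decompose cons/2: cons(cons(1,1),true) ≐ cons(S,true),  cons(7,R) ≐ cons(7,S).
Decompose cons/2: cons(1,1) ≐ S,  true ≐ true.
Bind S := cons(1,1); substituting into the one remaining equation that mentions S gives: cons(7,R) ≐ cons(7,cons(1,1)).
Delete trivial equation true ≐ true.
Decompose cons/2: 7 ≐ 7,  R ≐ cons(1,1).
Delete trivial equation 7 ≐ 7.
Bind R := cons(1,1).
Applying the MGU to either side gives cons(cons(cons(1,1),true),cons(7,cons(1,1))).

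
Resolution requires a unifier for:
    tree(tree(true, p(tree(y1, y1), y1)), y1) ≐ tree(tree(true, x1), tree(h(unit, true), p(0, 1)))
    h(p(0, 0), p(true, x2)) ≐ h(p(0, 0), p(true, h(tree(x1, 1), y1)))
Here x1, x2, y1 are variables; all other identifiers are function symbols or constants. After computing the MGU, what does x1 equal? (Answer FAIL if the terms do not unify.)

Decompose tree/2: tree(true, p(tree(y1, y1), y1)) ≐ tree(true, x1),  y1 ≐ tree(h(unit, true), p(0, 1)).
Decompose tree/2: true ≐ true,  p(tree(y1, y1), y1) ≐ x1.
Delete trivial equation true ≐ true.
Bind x1 := p(tree(y1, y1), y1); substituting into the one remaining equation that mentions x1 gives: h(p(0, 0), p(true, x2)) ≐ h(p(0, 0), p(true, h(tree(p(tree(y1, y1), y1), 1), y1))).
Bind y1 := tree(h(unit, true), p(0, 1)); substituting into the remaining equation gives: h(p(0, 0), p(true, x2)) ≐ h(p(0, 0), p(true, h(tree(p(tree(tree(h(unit, true), p(0, 1)), tree(h(unit, true), p(0, 1))), tree(h(unit, true), p(0, 1))), 1), tree(h(unit, true), p(0, 1))))). Substituting into the earlier binding gives x1 := p(tree(tree(h(unit, true), p(0, 1)), tree(h(unit, true), p(0, 1))), tree(h(unit, true), p(0, 1))).
Decompose h/2: p(0, 0) ≐ p(0, 0),  p(true, x2) ≐ p(true, h(tree(p(tree(tree(h(unit, true), p(0, 1)), tree(h(unit, true), p(0, 1))), tree(h(unit, true), p(0, 1))), 1), tree(h(unit, true), p(0, 1)))).
Delete trivial equation p(0, 0) ≐ p(0, 0).
Decompose p/2: true ≐ true,  x2 ≐ h(tree(p(tree(tree(h(unit, true), p(0, 1)), tree(h(unit, true), p(0, 1))), tree(h(unit, true), p(0, 1))), 1), tree(h(unit, true), p(0, 1))).
Delete trivial equation true ≐ true.
Bind x2 := h(tree(p(tree(tree(h(unit, true), p(0, 1)), tree(h(unit, true), p(0, 1))), tree(h(unit, true), p(0, 1))), 1), tree(h(unit, true), p(0, 1))).
MGU = { x1 -> p(tree(tree(h(unit, true), p(0, 1)), tree(h(unit, true), p(0, 1))), tree(h(unit, true), p(0, 1))), y1 -> tree(h(unit, true), p(0, 1)), x2 -> h(tree(p(tree(tree(h(unit, true), p(0, 1)), tree(h(unit, true), p(0, 1))), tree(h(unit, true), p(0, 1))), 1), tree(h(unit, true), p(0, 1))) }, so x1 -> p(tree(tree(h(unit, true), p(0, 1)), tree(h(unit, true), p(0, 1))), tree(h(unit, true), p(0, 1))).

p(tree(tree(h(unit, true), p(0, 1)), tree(h(unit, true), p(0, 1))), tree(h(unit, true), p(0, 1)))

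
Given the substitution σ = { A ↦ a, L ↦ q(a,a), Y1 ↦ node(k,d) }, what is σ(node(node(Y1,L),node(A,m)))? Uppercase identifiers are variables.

node(node(node(k,d),q(a,a)),node(a,m))

Replace each occurrence of A with a.
Replace each occurrence of L with q(a,a).
Replace each occurrence of Y1 with node(k,d).
Result: node(node(node(k,d),q(a,a)),node(a,m)).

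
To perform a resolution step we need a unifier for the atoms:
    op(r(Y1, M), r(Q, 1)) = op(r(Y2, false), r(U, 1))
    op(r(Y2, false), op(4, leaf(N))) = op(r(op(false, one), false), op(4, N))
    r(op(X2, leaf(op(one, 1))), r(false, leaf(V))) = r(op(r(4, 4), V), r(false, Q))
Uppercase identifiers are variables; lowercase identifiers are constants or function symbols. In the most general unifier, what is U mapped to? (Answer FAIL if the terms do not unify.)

Decompose op/2: r(Y1, M) = r(Y2, false),  r(Q, 1) = r(U, 1).
Decompose r/2: Y1 = Y2,  M = false.
Bind Y1 := Y2; no other remaining equation mentions Y1.
Bind M := false; no other remaining equation mentions M.
Decompose r/2: Q = U,  1 = 1.
Bind Q := U; substituting into the one remaining equation that mentions Q gives: r(op(X2, leaf(op(one, 1))), r(false, leaf(V))) = r(op(r(4, 4), V), r(false, U)).
Delete trivial equation 1 = 1.
Decompose op/2: r(Y2, false) = r(op(false, one), false),  op(4, leaf(N)) = op(4, N).
Decompose r/2: Y2 = op(false, one),  false = false.
Bind Y2 := op(false, one); no other remaining equation mentions Y2. Substituting into the earlier binding gives Y1 := op(false, one).
Delete trivial equation false = false.
Decompose op/2: 4 = 4,  leaf(N) = N.
Delete trivial equation 4 = 4.
Occurs check fails: N occurs in leaf(N); the equation N = leaf(N) has no finite solution.

FAIL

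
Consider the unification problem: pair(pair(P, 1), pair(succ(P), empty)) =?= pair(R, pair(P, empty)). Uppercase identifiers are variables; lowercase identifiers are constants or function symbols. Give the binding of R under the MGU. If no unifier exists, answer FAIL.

Decompose pair/2: pair(P, 1) =?= R,  pair(succ(P), empty) =?= pair(P, empty).
Bind R := pair(P, 1); no other remaining equation mentions R.
Decompose pair/2: succ(P) =?= P,  empty =?= empty.
Occurs check fails: P occurs in succ(P); the equation P =?= succ(P) has no finite solution.

FAIL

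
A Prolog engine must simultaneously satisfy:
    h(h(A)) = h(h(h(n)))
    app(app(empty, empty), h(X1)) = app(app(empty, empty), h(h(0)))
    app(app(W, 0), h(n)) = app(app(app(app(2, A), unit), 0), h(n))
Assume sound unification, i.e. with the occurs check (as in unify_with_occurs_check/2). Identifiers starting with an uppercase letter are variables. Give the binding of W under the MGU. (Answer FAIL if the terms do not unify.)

app(app(2, h(n)), unit)

Decompose h/1: h(A) = h(h(n)).
Decompose h/1: A = h(n).
Bind A := h(n); substituting into the one remaining equation that mentions A gives: app(app(W, 0), h(n)) = app(app(app(app(2, h(n)), unit), 0), h(n)).
Decompose app/2: app(empty, empty) = app(empty, empty),  h(X1) = h(h(0)).
Delete trivial equation app(empty, empty) = app(empty, empty).
Decompose h/1: X1 = h(0).
Bind X1 := h(0); no other remaining equation mentions X1.
Decompose app/2: app(W, 0) = app(app(app(2, h(n)), unit), 0),  h(n) = h(n).
Decompose app/2: W = app(app(2, h(n)), unit),  0 = 0.
Bind W := app(app(2, h(n)), unit); no other remaining equation mentions W.
Delete trivial equation 0 = 0.
Delete trivial equation h(n) = h(n).
MGU = { A = h(n), X1 = h(0), W = app(app(2, h(n)), unit) }, so W = app(app(2, h(n)), unit).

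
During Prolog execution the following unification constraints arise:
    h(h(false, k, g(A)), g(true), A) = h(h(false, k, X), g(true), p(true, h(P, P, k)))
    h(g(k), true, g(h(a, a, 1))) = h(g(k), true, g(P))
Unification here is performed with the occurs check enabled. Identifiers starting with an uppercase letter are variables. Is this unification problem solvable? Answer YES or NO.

YES

Decompose h/3: h(false, k, g(A)) = h(false, k, X),  g(true) = g(true),  A = p(true, h(P, P, k)).
Decompose h/3: false = false,  k = k,  g(A) = X.
Delete trivial equation false = false.
Delete trivial equation k = k.
Bind X := g(A); no other remaining equation mentions X.
Delete trivial equation g(true) = g(true).
Bind A := p(true, h(P, P, k)); no other remaining equation mentions A. Substituting into the earlier binding gives X := g(p(true, h(P, P, k))).
Decompose h/3: g(k) = g(k),  true = true,  g(h(a, a, 1)) = g(P).
Delete trivial equation g(k) = g(k).
Delete trivial equation true = true.
Decompose g/1: h(a, a, 1) = P.
Bind P := h(a, a, 1). Substituting into the earlier bindings gives X := g(p(true, h(h(a, a, 1), h(a, a, 1), k))), A := p(true, h(h(a, a, 1), h(a, a, 1), k)).
No equations remain and no clash or occurs-check failure arose, so a unifier exists.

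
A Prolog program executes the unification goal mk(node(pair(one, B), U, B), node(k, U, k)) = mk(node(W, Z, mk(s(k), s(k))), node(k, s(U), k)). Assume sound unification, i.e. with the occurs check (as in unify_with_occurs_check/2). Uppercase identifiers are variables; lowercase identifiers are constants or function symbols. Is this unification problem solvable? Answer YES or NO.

Decompose mk/2: node(pair(one, B), U, B) = node(W, Z, mk(s(k), s(k))),  node(k, U, k) = node(k, s(U), k).
Decompose node/3: pair(one, B) = W,  U = Z,  B = mk(s(k), s(k)).
Bind W := pair(one, B); no other remaining equation mentions W.
Bind U := Z; substituting into the one remaining equation that mentions U gives: node(k, Z, k) = node(k, s(Z), k).
Bind B := mk(s(k), s(k)); no other remaining equation mentions B. Substituting into the earlier binding gives W := pair(one, mk(s(k), s(k))).
Decompose node/3: k = k,  Z = s(Z),  k = k.
Delete trivial equation k = k.
Occurs check fails: Z occurs in s(Z); the equation Z = s(Z) has no finite solution.

NO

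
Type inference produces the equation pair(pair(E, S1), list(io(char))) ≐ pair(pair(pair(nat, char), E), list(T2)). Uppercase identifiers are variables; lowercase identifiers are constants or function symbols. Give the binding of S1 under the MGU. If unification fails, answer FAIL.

pair(nat, char)

Decompose pair/2: pair(E, S1) ≐ pair(pair(nat, char), E),  list(io(char)) ≐ list(T2).
Decompose pair/2: E ≐ pair(nat, char),  S1 ≐ E.
Bind E := pair(nat, char); substituting into the one remaining equation that mentions E gives: S1 ≐ pair(nat, char).
Bind S1 := pair(nat, char); no other remaining equation mentions S1.
Decompose list/1: io(char) ≐ T2.
Bind T2 := io(char).
MGU = { E -> pair(nat, char), S1 -> pair(nat, char), T2 -> io(char) }, so S1 -> pair(nat, char).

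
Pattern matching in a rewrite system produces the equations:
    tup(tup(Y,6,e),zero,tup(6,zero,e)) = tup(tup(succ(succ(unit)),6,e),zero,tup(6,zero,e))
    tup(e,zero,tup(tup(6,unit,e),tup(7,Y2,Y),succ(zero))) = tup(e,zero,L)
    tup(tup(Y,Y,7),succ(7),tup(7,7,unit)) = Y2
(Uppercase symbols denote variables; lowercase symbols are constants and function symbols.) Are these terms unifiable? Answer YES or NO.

Decompose tup/3: tup(Y,6,e) = tup(succ(succ(unit)),6,e),  zero = zero,  tup(6,zero,e) = tup(6,zero,e).
Decompose tup/3: Y = succ(succ(unit)),  6 = 6,  e = e.
Bind Y := succ(succ(unit)); substituting into the 2 remaining equations that mention Y gives: tup(e,zero,tup(tup(6,unit,e),tup(7,Y2,succ(succ(unit))),succ(zero))) = tup(e,zero,L),  tup(tup(succ(succ(unit)),succ(succ(unit)),7),succ(7),tup(7,7,unit)) = Y2.
Delete trivial equation 6 = 6.
Delete trivial equation e = e.
Delete trivial equation zero = zero.
Delete trivial equation tup(6,zero,e) = tup(6,zero,e).
Decompose tup/3: e = e,  zero = zero,  tup(tup(6,unit,e),tup(7,Y2,succ(succ(unit))),succ(zero)) = L.
Delete trivial equation e = e.
Delete trivial equation zero = zero.
Bind L := tup(tup(6,unit,e),tup(7,Y2,succ(succ(unit))),succ(zero)); no other remaining equation mentions L.
Bind Y2 := tup(tup(succ(succ(unit)),succ(succ(unit)),7),succ(7),tup(7,7,unit)). Substituting into the earlier binding gives L := tup(tup(6,unit,e),tup(7,tup(tup(succ(succ(unit)),succ(succ(unit)),7),succ(7),tup(7,7,unit)),succ(succ(unit))),succ(zero)).
No equations remain and no clash or occurs-check failure arose, so a unifier exists.

YES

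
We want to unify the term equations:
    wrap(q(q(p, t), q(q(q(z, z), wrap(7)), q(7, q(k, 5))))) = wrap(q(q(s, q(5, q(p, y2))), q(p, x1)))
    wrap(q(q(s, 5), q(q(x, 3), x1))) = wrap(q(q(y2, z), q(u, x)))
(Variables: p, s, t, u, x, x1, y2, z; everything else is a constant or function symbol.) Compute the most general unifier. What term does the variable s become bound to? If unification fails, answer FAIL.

q(q(5, 5), wrap(7))

Decompose wrap/1: q(q(p, t), q(q(q(z, z), wrap(7)), q(7, q(k, 5)))) = q(q(s, q(5, q(p, y2))), q(p, x1)).
Decompose q/2: q(p, t) = q(s, q(5, q(p, y2))),  q(q(q(z, z), wrap(7)), q(7, q(k, 5))) = q(p, x1).
Decompose q/2: p = s,  t = q(5, q(p, y2)).
Bind p := s; substituting into the 2 remaining equations that mention p gives: t = q(5, q(s, y2)),  q(q(q(z, z), wrap(7)), q(7, q(k, 5))) = q(s, x1).
Bind t := q(5, q(s, y2)); no other remaining equation mentions t.
Decompose q/2: q(q(z, z), wrap(7)) = s,  q(7, q(k, 5)) = x1.
Bind s := q(q(z, z), wrap(7)); substituting into the one remaining equation that mentions s gives: wrap(q(q(q(q(z, z), wrap(7)), 5), q(q(x, 3), x1))) = wrap(q(q(y2, z), q(u, x))). Substituting into the earlier bindings gives p := q(q(z, z), wrap(7)), t := q(5, q(q(q(z, z), wrap(7)), y2)).
Bind x1 := q(7, q(k, 5)); substituting into the remaining equation gives: wrap(q(q(q(q(z, z), wrap(7)), 5), q(q(x, 3), q(7, q(k, 5))))) = wrap(q(q(y2, z), q(u, x))).
Decompose wrap/1: q(q(q(q(z, z), wrap(7)), 5), q(q(x, 3), q(7, q(k, 5)))) = q(q(y2, z), q(u, x)).
Decompose q/2: q(q(q(z, z), wrap(7)), 5) = q(y2, z),  q(q(x, 3), q(7, q(k, 5))) = q(u, x).
Decompose q/2: q(q(z, z), wrap(7)) = y2,  5 = z.
Bind y2 := q(q(z, z), wrap(7)); no other remaining equation mentions y2. Substituting into the earlier binding gives t := q(5, q(q(q(z, z), wrap(7)), q(q(z, z), wrap(7)))).
Bind z := 5; no other remaining equation mentions z. Substituting into the earlier bindings gives p := q(q(5, 5), wrap(7)), t := q(5, q(q(q(5, 5), wrap(7)), q(q(5, 5), wrap(7)))), s := q(q(5, 5), wrap(7)), y2 := q(q(5, 5), wrap(7)).
Decompose q/2: q(x, 3) = u,  q(7, q(k, 5)) = x.
Bind u := q(x, 3); no other remaining equation mentions u.
Bind x := q(7, q(k, 5)). Substituting into the earlier binding gives u := q(q(7, q(k, 5)), 3).
MGU = { p := q(q(5, 5), wrap(7)), t := q(5, q(q(q(5, 5), wrap(7)), q(q(5, 5), wrap(7)))), s := q(q(5, 5), wrap(7)), x1 := q(7, q(k, 5)), y2 := q(q(5, 5), wrap(7)), z := 5, u := q(q(7, q(k, 5)), 3), x := q(7, q(k, 5)) }, so s := q(q(5, 5), wrap(7)).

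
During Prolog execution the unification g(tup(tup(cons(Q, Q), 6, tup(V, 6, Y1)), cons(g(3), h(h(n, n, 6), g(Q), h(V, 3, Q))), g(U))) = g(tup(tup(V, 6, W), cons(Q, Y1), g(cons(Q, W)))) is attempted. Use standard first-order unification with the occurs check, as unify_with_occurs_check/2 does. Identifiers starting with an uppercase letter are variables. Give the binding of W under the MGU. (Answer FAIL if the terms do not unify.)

tup(cons(g(3), g(3)), 6, h(h(n, n, 6), g(g(3)), h(cons(g(3), g(3)), 3, g(3))))

Decompose g/1: tup(tup(cons(Q, Q), 6, tup(V, 6, Y1)), cons(g(3), h(h(n, n, 6), g(Q), h(V, 3, Q))), g(U)) = tup(tup(V, 6, W), cons(Q, Y1), g(cons(Q, W))).
Decompose tup/3: tup(cons(Q, Q), 6, tup(V, 6, Y1)) = tup(V, 6, W),  cons(g(3), h(h(n, n, 6), g(Q), h(V, 3, Q))) = cons(Q, Y1),  g(U) = g(cons(Q, W)).
Decompose tup/3: cons(Q, Q) = V,  6 = 6,  tup(V, 6, Y1) = W.
Bind V := cons(Q, Q); substituting into the 2 remaining equations that mention V gives: tup(cons(Q, Q), 6, Y1) = W,  cons(g(3), h(h(n, n, 6), g(Q), h(cons(Q, Q), 3, Q))) = cons(Q, Y1).
Delete trivial equation 6 = 6.
Bind W := tup(cons(Q, Q), 6, Y1); substituting into the one remaining equation that mentions W gives: g(U) = g(cons(Q, tup(cons(Q, Q), 6, Y1))).
Decompose cons/2: g(3) = Q,  h(h(n, n, 6), g(Q), h(cons(Q, Q), 3, Q)) = Y1.
Bind Q := g(3); substituting into the remaining equations gives: h(h(n, n, 6), g(g(3)), h(cons(g(3), g(3)), 3, g(3))) = Y1,  g(U) = g(cons(g(3), tup(cons(g(3), g(3)), 6, Y1))). Substituting into the earlier bindings gives V := cons(g(3), g(3)), W := tup(cons(g(3), g(3)), 6, Y1).
Bind Y1 := h(h(n, n, 6), g(g(3)), h(cons(g(3), g(3)), 3, g(3))); substituting into the remaining equation gives: g(U) = g(cons(g(3), tup(cons(g(3), g(3)), 6, h(h(n, n, 6), g(g(3)), h(cons(g(3), g(3)), 3, g(3)))))). Substituting into the earlier binding gives W := tup(cons(g(3), g(3)), 6, h(h(n, n, 6), g(g(3)), h(cons(g(3), g(3)), 3, g(3)))).
Decompose g/1: U = cons(g(3), tup(cons(g(3), g(3)), 6, h(h(n, n, 6), g(g(3)), h(cons(g(3), g(3)), 3, g(3))))).
Bind U := cons(g(3), tup(cons(g(3), g(3)), 6, h(h(n, n, 6), g(g(3)), h(cons(g(3), g(3)), 3, g(3))))).
MGU = { V = cons(g(3), g(3)), W = tup(cons(g(3), g(3)), 6, h(h(n, n, 6), g(g(3)), h(cons(g(3), g(3)), 3, g(3)))), Q = g(3), Y1 = h(h(n, n, 6), g(g(3)), h(cons(g(3), g(3)), 3, g(3))), U = cons(g(3), tup(cons(g(3), g(3)), 6, h(h(n, n, 6), g(g(3)), h(cons(g(3), g(3)), 3, g(3))))) }, so W = tup(cons(g(3), g(3)), 6, h(h(n, n, 6), g(g(3)), h(cons(g(3), g(3)), 3, g(3)))).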